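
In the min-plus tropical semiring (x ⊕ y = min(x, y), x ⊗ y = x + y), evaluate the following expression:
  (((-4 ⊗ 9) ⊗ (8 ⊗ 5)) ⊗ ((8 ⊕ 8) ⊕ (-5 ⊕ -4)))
(((-4 ⊗ 9) ⊗ (8 ⊗ 5)) ⊗ ((8 ⊕ 8) ⊕ (-5 ⊕ -4))) = 13

Expand innermost to outermost. Recall ⊕ takes the minimum of its arguments and ⊗ takes their sum. Working out the expression (((-4 ⊗ 9) ⊗ (8 ⊗ 5)) ⊗ ((8 ⊕ 8) ⊕ (-5 ⊕ -4))) gives 13.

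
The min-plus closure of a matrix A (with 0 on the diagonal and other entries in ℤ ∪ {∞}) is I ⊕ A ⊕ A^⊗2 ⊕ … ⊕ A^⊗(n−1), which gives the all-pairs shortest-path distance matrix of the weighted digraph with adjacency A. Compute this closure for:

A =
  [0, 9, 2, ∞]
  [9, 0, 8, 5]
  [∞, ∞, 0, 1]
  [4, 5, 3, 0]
Closure =
  [0, 8, 2, 3]
  [9, 0, 8, 5]
  [5, 6, 0, 1]
  [4, 5, 3, 0]

This is the Floyd-Warshall all-pairs shortest-path computation. For each intermediate vertex k = 0, 1, …, 3, update dist[i][j] ← min(dist[i][j], dist[i][k] + dist[k][j]). The final matrix gives, for each (i, j), the minimum total weight of any directed path from i to j (possibly empty when i = j).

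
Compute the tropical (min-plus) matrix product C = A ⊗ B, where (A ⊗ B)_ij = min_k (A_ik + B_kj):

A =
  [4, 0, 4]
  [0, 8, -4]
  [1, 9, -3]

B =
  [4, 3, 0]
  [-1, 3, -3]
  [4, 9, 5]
A ⊗ B =
  [-1, 3, -3]
  [0, 3, 0]
  [1, 4, 1]

Apply the min-plus product entry-by-entry:
  C[0][0] = min over k of (A[0][0] + B[0][0] = 4 + 4 = 8, A[0][1] + B[1][0] = 0 + -1 = -1, A[0][2] + B[2][0] = 4 + 4 = 8) = -1 (attained at k = 1)
  C[0][1] = min over k of (A[0][0] + B[0][1] = 4 + 3 = 7, A[0][1] + B[1][1] = 0 + 3 = 3, A[0][2] + B[2][1] = 4 + 9 = 13) = 3 (attained at k = 1)
  C[0][2] = min over k of (A[0][0] + B[0][2] = 4 + 0 = 4, A[0][1] + B[1][2] = 0 + -3 = -3, A[0][2] + B[2][2] = 4 + 5 = 9) = -3 (attained at k = 1)
  C[1][0] = min over k of (A[1][0] + B[0][0] = 0 + 4 = 4, A[1][1] + B[1][0] = 8 + -1 = 7, A[1][2] + B[2][0] = -4 + 4 = 0) = 0 (attained at k = 2)
  C[1][1] = min over k of (A[1][0] + B[0][1] = 0 + 3 = 3, A[1][1] + B[1][1] = 8 + 3 = 11, A[1][2] + B[2][1] = -4 + 9 = 5) = 3 (attained at k = 0)
  C[1][2] = min over k of (A[1][0] + B[0][2] = 0 + 0 = 0, A[1][1] + B[1][2] = 8 + -3 = 5, A[1][2] + B[2][2] = -4 + 5 = 1) = 0 (attained at k = 0)
  C[2][0] = min over k of (A[2][0] + B[0][0] = 1 + 4 = 5, A[2][1] + B[1][0] = 9 + -1 = 8, A[2][2] + B[2][0] = -3 + 4 = 1) = 1 (attained at k = 2)
  C[2][1] = min over k of (A[2][0] + B[0][1] = 1 + 3 = 4, A[2][1] + B[1][1] = 9 + 3 = 12, A[2][2] + B[2][1] = -3 + 9 = 6) = 4 (attained at k = 0)
  C[2][2] = min over k of (A[2][0] + B[0][2] = 1 + 0 = 1, A[2][1] + B[1][2] = 9 + -3 = 6, A[2][2] + B[2][2] = -3 + 5 = 2) = 1 (attained at k = 0)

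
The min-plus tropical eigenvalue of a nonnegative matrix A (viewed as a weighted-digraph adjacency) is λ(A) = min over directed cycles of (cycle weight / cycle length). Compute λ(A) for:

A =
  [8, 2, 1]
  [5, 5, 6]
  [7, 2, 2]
λ(A) = 2

Enumerate directed cycles and compute their means (weight / length). Sample:
  cycle 0 → 0: weight = 8, length = 1, mean = 8/1 ≈ 8.000
  cycle 1 → 1: weight = 5, length = 1, mean = 5/1 ≈ 5.000
  cycle 2 → 2: weight = 2, length = 1, mean = 2/1 ≈ 2.000
  cycle 0 → 1 → 0: weight = 7, length = 2, mean = 7/2 ≈ 3.500
  cycle 0 → 2 → 0: weight = 8, length = 2, mean = 8/2 ≈ 4.000
  cycle 1 → 0 → 1: weight = 7, length = 2, mean = 7/2 ≈ 3.500
Minimum mean = 2.000, attained e.g. along the cycle 2 → 2 with weight 2 and length 1. So λ(A) = 2/1 = 2.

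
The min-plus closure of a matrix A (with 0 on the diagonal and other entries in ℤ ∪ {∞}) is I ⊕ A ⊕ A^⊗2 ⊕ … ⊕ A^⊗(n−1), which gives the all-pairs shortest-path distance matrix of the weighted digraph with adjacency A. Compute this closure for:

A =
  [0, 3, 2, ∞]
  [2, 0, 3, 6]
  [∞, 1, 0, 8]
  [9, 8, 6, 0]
Closure =
  [0, 3, 2, 9]
  [2, 0, 3, 6]
  [3, 1, 0, 7]
  [9, 7, 6, 0]

This is the Floyd-Warshall all-pairs shortest-path computation. For each intermediate vertex k = 0, 1, …, 3, update dist[i][j] ← min(dist[i][j], dist[i][k] + dist[k][j]). The final matrix gives, for each (i, j), the minimum total weight of any directed path from i to j (possibly empty when i = j).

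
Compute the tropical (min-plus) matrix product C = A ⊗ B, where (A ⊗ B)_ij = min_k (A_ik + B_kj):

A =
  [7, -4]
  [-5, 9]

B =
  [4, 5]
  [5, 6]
A ⊗ B =
  [1, 2]
  [-1, 0]

Apply the min-plus product entry-by-entry:
  C[0][0] = min over k of (A[0][0] + B[0][0] = 7 + 4 = 11, A[0][1] + B[1][0] = -4 + 5 = 1) = 1 (attained at k = 1)
  C[0][1] = min over k of (A[0][0] + B[0][1] = 7 + 5 = 12, A[0][1] + B[1][1] = -4 + 6 = 2) = 2 (attained at k = 1)
  C[1][0] = min over k of (A[1][0] + B[0][0] = -5 + 4 = -1, A[1][1] + B[1][0] = 9 + 5 = 14) = -1 (attained at k = 0)
  C[1][1] = min over k of (A[1][0] + B[0][1] = -5 + 5 = 0, A[1][1] + B[1][1] = 9 + 6 = 15) = 0 (attained at k = 0)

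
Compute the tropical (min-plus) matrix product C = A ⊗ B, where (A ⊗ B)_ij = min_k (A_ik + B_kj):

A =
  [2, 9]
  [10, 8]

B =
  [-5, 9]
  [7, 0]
A ⊗ B =
  [-3, 9]
  [5, 8]

Apply the min-plus product entry-by-entry:
  C[0][0] = min over k of (A[0][0] + B[0][0] = 2 + -5 = -3, A[0][1] + B[1][0] = 9 + 7 = 16) = -3 (attained at k = 0)
  C[0][1] = min over k of (A[0][0] + B[0][1] = 2 + 9 = 11, A[0][1] + B[1][1] = 9 + 0 = 9) = 9 (attained at k = 1)
  C[1][0] = min over k of (A[1][0] + B[0][0] = 10 + -5 = 5, A[1][1] + B[1][0] = 8 + 7 = 15) = 5 (attained at k = 0)
  C[1][1] = min over k of (A[1][0] + B[0][1] = 10 + 9 = 19, A[1][1] + B[1][1] = 8 + 0 = 8) = 8 (attained at k = 1)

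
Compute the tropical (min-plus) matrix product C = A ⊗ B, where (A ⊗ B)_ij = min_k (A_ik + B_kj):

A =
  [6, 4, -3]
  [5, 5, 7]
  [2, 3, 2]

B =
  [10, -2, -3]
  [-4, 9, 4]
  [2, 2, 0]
A ⊗ B =
  [-1, -1, -3]
  [1, 3, 2]
  [-1, 0, -1]

Apply the min-plus product entry-by-entry:
  C[0][0] = min over k of (A[0][0] + B[0][0] = 6 + 10 = 16, A[0][1] + B[1][0] = 4 + -4 = 0, A[0][2] + B[2][0] = -3 + 2 = -1) = -1 (attained at k = 2)
  C[0][1] = min over k of (A[0][0] + B[0][1] = 6 + -2 = 4, A[0][1] + B[1][1] = 4 + 9 = 13, A[0][2] + B[2][1] = -3 + 2 = -1) = -1 (attained at k = 2)
  C[0][2] = min over k of (A[0][0] + B[0][2] = 6 + -3 = 3, A[0][1] + B[1][2] = 4 + 4 = 8, A[0][2] + B[2][2] = -3 + 0 = -3) = -3 (attained at k = 2)
  C[1][0] = min over k of (A[1][0] + B[0][0] = 5 + 10 = 15, A[1][1] + B[1][0] = 5 + -4 = 1, A[1][2] + B[2][0] = 7 + 2 = 9) = 1 (attained at k = 1)
  C[1][1] = min over k of (A[1][0] + B[0][1] = 5 + -2 = 3, A[1][1] + B[1][1] = 5 + 9 = 14, A[1][2] + B[2][1] = 7 + 2 = 9) = 3 (attained at k = 0)
  C[1][2] = min over k of (A[1][0] + B[0][2] = 5 + -3 = 2, A[1][1] + B[1][2] = 5 + 4 = 9, A[1][2] + B[2][2] = 7 + 0 = 7) = 2 (attained at k = 0)
  C[2][0] = min over k of (A[2][0] + B[0][0] = 2 + 10 = 12, A[2][1] + B[1][0] = 3 + -4 = -1, A[2][2] + B[2][0] = 2 + 2 = 4) = -1 (attained at k = 1)
  C[2][1] = min over k of (A[2][0] + B[0][1] = 2 + -2 = 0, A[2][1] + B[1][1] = 3 + 9 = 12, A[2][2] + B[2][1] = 2 + 2 = 4) = 0 (attained at k = 0)
  C[2][2] = min over k of (A[2][0] + B[0][2] = 2 + -3 = -1, A[2][1] + B[1][2] = 3 + 4 = 7, A[2][2] + B[2][2] = 2 + 0 = 2) = -1 (attained at k = 0)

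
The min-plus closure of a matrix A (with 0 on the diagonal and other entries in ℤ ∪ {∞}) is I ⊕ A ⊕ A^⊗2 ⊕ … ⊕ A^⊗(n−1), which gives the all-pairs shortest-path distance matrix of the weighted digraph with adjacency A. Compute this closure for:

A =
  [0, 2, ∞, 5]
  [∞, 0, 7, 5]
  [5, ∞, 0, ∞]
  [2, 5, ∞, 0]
Closure =
  [0, 2, 9, 5]
  [7, 0, 7, 5]
  [5, 7, 0, 10]
  [2, 4, 11, 0]

This is the Floyd-Warshall all-pairs shortest-path computation. For each intermediate vertex k = 0, 1, …, 3, update dist[i][j] ← min(dist[i][j], dist[i][k] + dist[k][j]). The final matrix gives, for each (i, j), the minimum total weight of any directed path from i to j (possibly empty when i = j).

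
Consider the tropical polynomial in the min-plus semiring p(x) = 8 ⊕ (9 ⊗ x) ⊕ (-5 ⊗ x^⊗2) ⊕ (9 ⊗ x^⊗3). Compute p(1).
p(1) = -3

A tropical monomial a ⊗ x^⊗i evaluates to a + i · x. Evaluating each term at x = 1:
  Term 0 contributes 8 + 0 · 1 = 8
  Term 1 contributes 9 + 1 · 1 = 10
  Term 2 contributes -5 + 2 · 1 = -3
  Term 3 contributes 9 + 3 · 1 = 12
p(1) = ⊕ of these = min[8, 10, -3, 12] = -3.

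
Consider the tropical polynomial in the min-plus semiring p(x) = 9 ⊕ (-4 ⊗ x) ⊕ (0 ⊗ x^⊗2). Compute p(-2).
p(-2) = -6

A tropical monomial a ⊗ x^⊗i evaluates to a + i · x. Evaluating each term at x = -2:
  Term 0 contributes 9 + 0 · -2 = 9
  Term 1 contributes -4 + 1 · -2 = -6
  Term 2 contributes 0 + 2 · -2 = -4
p(-2) = ⊕ of these = min[9, -6, -4] = -6.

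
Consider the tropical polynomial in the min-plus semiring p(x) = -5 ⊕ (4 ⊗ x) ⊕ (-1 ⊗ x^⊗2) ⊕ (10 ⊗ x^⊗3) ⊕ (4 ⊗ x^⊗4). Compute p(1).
p(1) = -5

A tropical monomial a ⊗ x^⊗i evaluates to a + i · x. Evaluating each term at x = 1:
  Term 0 contributes -5 + 0 · 1 = -5
  Term 1 contributes 4 + 1 · 1 = 5
  Term 2 contributes -1 + 2 · 1 = 1
  Term 3 contributes 10 + 3 · 1 = 13
  Term 4 contributes 4 + 4 · 1 = 8
p(1) = ⊕ of these = min[-5, 5, 1, 13, 8] = -5.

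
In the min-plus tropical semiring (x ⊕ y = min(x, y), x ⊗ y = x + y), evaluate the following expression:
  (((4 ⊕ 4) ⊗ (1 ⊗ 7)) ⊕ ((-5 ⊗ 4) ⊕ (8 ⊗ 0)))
(((4 ⊕ 4) ⊗ (1 ⊗ 7)) ⊕ ((-5 ⊗ 4) ⊕ (8 ⊗ 0))) = -1

Expand innermost to outermost. Recall ⊕ takes the minimum of its arguments and ⊗ takes their sum. Working out the expression (((4 ⊕ 4) ⊗ (1 ⊗ 7)) ⊕ ((-5 ⊗ 4) ⊕ (8 ⊗ 0))) gives -1.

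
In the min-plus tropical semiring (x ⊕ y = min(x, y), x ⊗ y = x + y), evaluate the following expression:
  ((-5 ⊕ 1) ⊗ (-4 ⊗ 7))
((-5 ⊕ 1) ⊗ (-4 ⊗ 7)) = -2

Expand innermost to outermost. Recall ⊕ takes the minimum of its arguments and ⊗ takes their sum. Working out the expression ((-5 ⊕ 1) ⊗ (-4 ⊗ 7)) gives -2.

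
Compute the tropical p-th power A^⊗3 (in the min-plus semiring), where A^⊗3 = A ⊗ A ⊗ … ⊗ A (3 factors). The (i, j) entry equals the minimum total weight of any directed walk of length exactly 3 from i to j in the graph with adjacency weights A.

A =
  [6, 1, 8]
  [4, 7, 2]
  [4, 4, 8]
A^⊗3 =
  [7, 6, 9]
  [9, 7, 7]
  [9, 9, 7]

Each entry (A^⊗3)_ij equals the minimum over all length-3 walks i = v_0 → v_1 → … → v_3 = j of Σ_t A[v_t][v_{t+1}]. For example, for (i, j) = (0, 2) we minimise over 9 possible intermediate vertex sequences; the minimum is 9, attained along the walk 0 → 0 → 1 → 2.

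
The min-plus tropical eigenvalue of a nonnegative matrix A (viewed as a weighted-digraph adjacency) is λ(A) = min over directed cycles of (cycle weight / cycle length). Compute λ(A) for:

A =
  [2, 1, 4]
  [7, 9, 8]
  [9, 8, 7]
λ(A) = 2

Enumerate directed cycles and compute their means (weight / length). Sample:
  cycle 0 → 0: weight = 2, length = 1, mean = 2/1 ≈ 2.000
  cycle 1 → 1: weight = 9, length = 1, mean = 9/1 ≈ 9.000
  cycle 2 → 2: weight = 7, length = 1, mean = 7/1 ≈ 7.000
  cycle 0 → 1 → 0: weight = 8, length = 2, mean = 8/2 ≈ 4.000
  cycle 0 → 2 → 0: weight = 13, length = 2, mean = 13/2 ≈ 6.500
  cycle 1 → 0 → 1: weight = 8, length = 2, mean = 8/2 ≈ 4.000
Minimum mean = 2.000, attained e.g. along the cycle 0 → 0 with weight 2 and length 1. So λ(A) = 2/1 = 2.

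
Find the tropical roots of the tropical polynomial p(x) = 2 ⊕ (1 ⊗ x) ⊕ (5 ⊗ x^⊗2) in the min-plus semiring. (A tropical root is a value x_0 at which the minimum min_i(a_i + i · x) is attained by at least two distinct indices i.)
Roots: {-4, 1}

Each tropical root is a break point of the lower envelope of the lines y = a_i + i · x (there are 3 lines, with slopes 0, 1, ..., 2). Only the lines that attain the minimum somewhere contribute to roots; other lines are dominated. Here the surviving (envelope) indices are i = 2, i = 1, i = 0.
Intersections between consecutive envelope lines give the roots: for adjacent envelope indices i < j the intersection is x = (a_i − a_j) / (j − i). Reading off the sorted break points: {-4, 1}.
Verification: at each break x_0, at least two indices attain the minimum of min_i(a_i + i · x_0).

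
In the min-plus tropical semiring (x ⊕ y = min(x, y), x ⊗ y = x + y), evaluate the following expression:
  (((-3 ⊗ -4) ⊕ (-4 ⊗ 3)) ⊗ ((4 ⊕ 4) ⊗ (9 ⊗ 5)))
(((-3 ⊗ -4) ⊕ (-4 ⊗ 3)) ⊗ ((4 ⊕ 4) ⊗ (9 ⊗ 5))) = 11

Expand innermost to outermost. Recall ⊕ takes the minimum of its arguments and ⊗ takes their sum. Working out the expression (((-3 ⊗ -4) ⊕ (-4 ⊗ 3)) ⊗ ((4 ⊕ 4) ⊗ (9 ⊗ 5))) gives 11.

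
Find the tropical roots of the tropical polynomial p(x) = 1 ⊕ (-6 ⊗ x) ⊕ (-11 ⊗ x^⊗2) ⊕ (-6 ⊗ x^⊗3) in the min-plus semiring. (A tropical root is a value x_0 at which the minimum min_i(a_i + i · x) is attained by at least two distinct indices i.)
Roots: {-5, 5, 7}

Each tropical root is a break point of the lower envelope of the lines y = a_i + i · x (there are 4 lines, with slopes 0, 1, ..., 3). Only the lines that attain the minimum somewhere contribute to roots; other lines are dominated. Here the surviving (envelope) indices are i = 3, i = 2, i = 1, i = 0.
Intersections between consecutive envelope lines give the roots: for adjacent envelope indices i < j the intersection is x = (a_i − a_j) / (j − i). Reading off the sorted break points: {-5, 5, 7}.
Verification: at each break x_0, at least two indices attain the minimum of min_i(a_i + i · x_0).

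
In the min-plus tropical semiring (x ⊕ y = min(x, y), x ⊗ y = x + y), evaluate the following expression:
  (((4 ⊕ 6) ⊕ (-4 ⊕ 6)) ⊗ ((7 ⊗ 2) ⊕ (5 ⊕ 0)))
(((4 ⊕ 6) ⊕ (-4 ⊕ 6)) ⊗ ((7 ⊗ 2) ⊕ (5 ⊕ 0))) = -4

Expand innermost to outermost. Recall ⊕ takes the minimum of its arguments and ⊗ takes their sum. Working out the expression (((4 ⊕ 6) ⊕ (-4 ⊕ 6)) ⊗ ((7 ⊗ 2) ⊕ (5 ⊕ 0))) gives -4.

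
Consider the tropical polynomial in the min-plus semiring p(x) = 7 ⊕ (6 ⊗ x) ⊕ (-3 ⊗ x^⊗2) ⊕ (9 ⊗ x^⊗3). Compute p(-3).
p(-3) = -9

A tropical monomial a ⊗ x^⊗i evaluates to a + i · x. Evaluating each term at x = -3:
  Term 0 contributes 7 + 0 · -3 = 7
  Term 1 contributes 6 + 1 · -3 = 3
  Term 2 contributes -3 + 2 · -3 = -9
  Term 3 contributes 9 + 3 · -3 = 0
p(-3) = ⊕ of these = min[7, 3, -9, 0] = -9.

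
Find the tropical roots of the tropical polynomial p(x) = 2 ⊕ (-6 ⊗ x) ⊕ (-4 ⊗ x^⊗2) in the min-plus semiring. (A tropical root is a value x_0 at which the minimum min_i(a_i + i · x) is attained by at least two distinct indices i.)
Roots: {-2, 8}

Each tropical root is a break point of the lower envelope of the lines y = a_i + i · x (there are 3 lines, with slopes 0, 1, ..., 2). Only the lines that attain the minimum somewhere contribute to roots; other lines are dominated. Here the surviving (envelope) indices are i = 2, i = 1, i = 0.
Intersections between consecutive envelope lines give the roots: for adjacent envelope indices i < j the intersection is x = (a_i − a_j) / (j − i). Reading off the sorted break points: {-2, 8}.
Verification: at each break x_0, at least two indices attain the minimum of min_i(a_i + i · x_0).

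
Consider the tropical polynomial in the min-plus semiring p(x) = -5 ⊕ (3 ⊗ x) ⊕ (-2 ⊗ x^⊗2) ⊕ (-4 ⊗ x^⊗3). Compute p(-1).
p(-1) = -7

A tropical monomial a ⊗ x^⊗i evaluates to a + i · x. Evaluating each term at x = -1:
  Term 0 contributes -5 + 0 · -1 = -5
  Term 1 contributes 3 + 1 · -1 = 2
  Term 2 contributes -2 + 2 · -1 = -4
  Term 3 contributes -4 + 3 · -1 = -7
p(-1) = ⊕ of these = min[-5, 2, -4, -7] = -7.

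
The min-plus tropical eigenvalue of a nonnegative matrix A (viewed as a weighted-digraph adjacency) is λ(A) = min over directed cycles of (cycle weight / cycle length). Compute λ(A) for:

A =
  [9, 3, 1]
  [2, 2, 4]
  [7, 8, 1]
λ(A) = 1

Enumerate directed cycles and compute their means (weight / length). Sample:
  cycle 0 → 0: weight = 9, length = 1, mean = 9/1 ≈ 9.000
  cycle 1 → 1: weight = 2, length = 1, mean = 2/1 ≈ 2.000
  cycle 2 → 2: weight = 1, length = 1, mean = 1/1 ≈ 1.000
  cycle 0 → 1 → 0: weight = 5, length = 2, mean = 5/2 ≈ 2.500
  cycle 0 → 2 → 0: weight = 8, length = 2, mean = 8/2 ≈ 4.000
  cycle 1 → 0 → 1: weight = 5, length = 2, mean = 5/2 ≈ 2.500
Minimum mean = 1.000, attained e.g. along the cycle 2 → 2 with weight 1 and length 1. So λ(A) = 1/1 = 1.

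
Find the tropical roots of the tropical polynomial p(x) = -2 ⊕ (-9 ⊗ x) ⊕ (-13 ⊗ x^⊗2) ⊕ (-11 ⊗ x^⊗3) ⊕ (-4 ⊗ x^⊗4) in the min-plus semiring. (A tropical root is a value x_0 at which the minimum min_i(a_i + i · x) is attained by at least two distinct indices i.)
Roots: {-7, -2, 4, 7}

Each tropical root is a break point of the lower envelope of the lines y = a_i + i · x (there are 5 lines, with slopes 0, 1, ..., 4). Only the lines that attain the minimum somewhere contribute to roots; other lines are dominated. Here the surviving (envelope) indices are i = 4, i = 3, i = 2, i = 1, i = 0.
Intersections between consecutive envelope lines give the roots: for adjacent envelope indices i < j the intersection is x = (a_i − a_j) / (j − i). Reading off the sorted break points: {-7, -2, 4, 7}.
Verification: at each break x_0, at least two indices attain the minimum of min_i(a_i + i · x_0).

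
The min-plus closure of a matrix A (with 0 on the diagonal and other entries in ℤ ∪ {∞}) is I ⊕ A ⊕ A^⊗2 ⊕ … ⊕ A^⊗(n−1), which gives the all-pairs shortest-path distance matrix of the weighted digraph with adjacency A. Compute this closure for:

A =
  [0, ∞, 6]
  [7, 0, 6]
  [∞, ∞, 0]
Closure =
  [0, ∞, 6]
  [7, 0, 6]
  [∞, ∞, 0]

This is the Floyd-Warshall all-pairs shortest-path computation. For each intermediate vertex k = 0, 1, …, 2, update dist[i][j] ← min(dist[i][j], dist[i][k] + dist[k][j]). The final matrix gives, for each (i, j), the minimum total weight of any directed path from i to j (possibly empty when i = j).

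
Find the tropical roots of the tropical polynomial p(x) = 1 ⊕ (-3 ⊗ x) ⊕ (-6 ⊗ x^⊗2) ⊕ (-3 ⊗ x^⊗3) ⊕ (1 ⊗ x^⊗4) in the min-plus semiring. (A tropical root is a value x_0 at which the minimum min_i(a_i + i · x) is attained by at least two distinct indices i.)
Roots: {-4, -3, 3, 4}

Each tropical root is a break point of the lower envelope of the lines y = a_i + i · x (there are 5 lines, with slopes 0, 1, ..., 4). Only the lines that attain the minimum somewhere contribute to roots; other lines are dominated. Here the surviving (envelope) indices are i = 4, i = 3, i = 2, i = 1, i = 0.
Intersections between consecutive envelope lines give the roots: for adjacent envelope indices i < j the intersection is x = (a_i − a_j) / (j − i). Reading off the sorted break points: {-4, -3, 3, 4}.
Verification: at each break x_0, at least two indices attain the minimum of min_i(a_i + i · x_0).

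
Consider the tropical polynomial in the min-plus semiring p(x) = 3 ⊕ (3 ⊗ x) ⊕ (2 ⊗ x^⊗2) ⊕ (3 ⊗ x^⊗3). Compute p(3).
p(3) = 3

A tropical monomial a ⊗ x^⊗i evaluates to a + i · x. Evaluating each term at x = 3:
  Term 0 contributes 3 + 0 · 3 = 3
  Term 1 contributes 3 + 1 · 3 = 6
  Term 2 contributes 2 + 2 · 3 = 8
  Term 3 contributes 3 + 3 · 3 = 12
p(3) = ⊕ of these = min[3, 6, 8, 12] = 3.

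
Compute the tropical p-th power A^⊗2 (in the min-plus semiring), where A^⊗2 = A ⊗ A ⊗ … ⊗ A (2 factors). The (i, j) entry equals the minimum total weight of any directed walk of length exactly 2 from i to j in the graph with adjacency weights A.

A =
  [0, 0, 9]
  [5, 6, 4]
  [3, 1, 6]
A^⊗2 =
  [0, 0, 4]
  [5, 5, 10]
  [3, 3, 5]

Each entry (A^⊗2)_ij equals the minimum over all length-2 walks i = v_0 → v_1 → … → v_2 = j of Σ_t A[v_t][v_{t+1}]. For example, for (i, j) = (0, 2) we minimise over 3 possible intermediate vertex sequences; the minimum is 4, attained along the walk 0 → 1 → 2.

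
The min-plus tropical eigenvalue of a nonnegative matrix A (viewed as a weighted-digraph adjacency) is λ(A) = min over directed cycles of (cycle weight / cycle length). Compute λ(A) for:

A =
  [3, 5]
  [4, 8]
λ(A) = 3

Enumerate directed cycles and compute their means (weight / length). Sample:
  cycle 0 → 0: weight = 3, length = 1, mean = 3/1 ≈ 3.000
  cycle 1 → 1: weight = 8, length = 1, mean = 8/1 ≈ 8.000
  cycle 0 → 1 → 0: weight = 9, length = 2, mean = 9/2 ≈ 4.500
  cycle 1 → 0 → 1: weight = 9, length = 2, mean = 9/2 ≈ 4.500
Minimum mean = 3.000, attained e.g. along the cycle 0 → 0 with weight 3 and length 1. So λ(A) = 3/1 = 3.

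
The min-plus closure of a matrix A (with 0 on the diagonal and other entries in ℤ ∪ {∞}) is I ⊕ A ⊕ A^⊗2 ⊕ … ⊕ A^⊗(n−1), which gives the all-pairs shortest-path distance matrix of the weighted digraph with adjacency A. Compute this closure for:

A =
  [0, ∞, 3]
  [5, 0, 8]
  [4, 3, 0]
Closure =
  [0, 6, 3]
  [5, 0, 8]
  [4, 3, 0]

This is the Floyd-Warshall all-pairs shortest-path computation. For each intermediate vertex k = 0, 1, …, 2, update dist[i][j] ← min(dist[i][j], dist[i][k] + dist[k][j]). The final matrix gives, for each (i, j), the minimum total weight of any directed path from i to j (possibly empty when i = j).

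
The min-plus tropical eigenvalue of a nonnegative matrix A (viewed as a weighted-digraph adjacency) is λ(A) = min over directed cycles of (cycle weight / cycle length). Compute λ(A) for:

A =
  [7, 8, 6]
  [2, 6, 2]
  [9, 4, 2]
λ(A) = 2

Enumerate directed cycles and compute their means (weight / length). Sample:
  cycle 0 → 0: weight = 7, length = 1, mean = 7/1 ≈ 7.000
  cycle 1 → 1: weight = 6, length = 1, mean = 6/1 ≈ 6.000
  cycle 2 → 2: weight = 2, length = 1, mean = 2/1 ≈ 2.000
  cycle 0 → 1 → 0: weight = 10, length = 2, mean = 10/2 ≈ 5.000
  cycle 0 → 2 → 0: weight = 15, length = 2, mean = 15/2 ≈ 7.500
  cycle 1 → 0 → 1: weight = 10, length = 2, mean = 10/2 ≈ 5.000
Minimum mean = 2.000, attained e.g. along the cycle 2 → 2 with weight 2 and length 1. So λ(A) = 2/1 = 2.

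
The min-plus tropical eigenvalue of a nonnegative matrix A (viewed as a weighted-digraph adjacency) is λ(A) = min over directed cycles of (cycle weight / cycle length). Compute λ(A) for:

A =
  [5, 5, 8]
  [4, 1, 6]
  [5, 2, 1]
λ(A) = 1

Enumerate directed cycles and compute their means (weight / length). Sample:
  cycle 0 → 0: weight = 5, length = 1, mean = 5/1 ≈ 5.000
  cycle 1 → 1: weight = 1, length = 1, mean = 1/1 ≈ 1.000
  cycle 2 → 2: weight = 1, length = 1, mean = 1/1 ≈ 1.000
  cycle 0 → 1 → 0: weight = 9, length = 2, mean = 9/2 ≈ 4.500
  cycle 0 → 2 → 0: weight = 13, length = 2, mean = 13/2 ≈ 6.500
  cycle 1 → 0 → 1: weight = 9, length = 2, mean = 9/2 ≈ 4.500
Minimum mean = 1.000, attained e.g. along the cycle 1 → 1 with weight 1 and length 1. So λ(A) = 1/1 = 1.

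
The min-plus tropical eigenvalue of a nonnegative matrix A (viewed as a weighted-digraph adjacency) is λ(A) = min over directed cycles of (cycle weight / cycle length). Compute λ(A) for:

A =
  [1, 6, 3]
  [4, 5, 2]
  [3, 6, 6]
λ(A) = 1

Enumerate directed cycles and compute their means (weight / length). Sample:
  cycle 0 → 0: weight = 1, length = 1, mean = 1/1 ≈ 1.000
  cycle 1 → 1: weight = 5, length = 1, mean = 5/1 ≈ 5.000
  cycle 2 → 2: weight = 6, length = 1, mean = 6/1 ≈ 6.000
  cycle 0 → 1 → 0: weight = 10, length = 2, mean = 10/2 ≈ 5.000
  cycle 0 → 2 → 0: weight = 6, length = 2, mean = 6/2 ≈ 3.000
  cycle 1 → 0 → 1: weight = 10, length = 2, mean = 10/2 ≈ 5.000
Minimum mean = 1.000, attained e.g. along the cycle 0 → 0 with weight 1 and length 1. So λ(A) = 1/1 = 1.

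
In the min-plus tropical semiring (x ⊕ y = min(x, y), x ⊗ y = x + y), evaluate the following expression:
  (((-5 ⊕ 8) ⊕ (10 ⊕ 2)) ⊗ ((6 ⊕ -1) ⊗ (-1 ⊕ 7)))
(((-5 ⊕ 8) ⊕ (10 ⊕ 2)) ⊗ ((6 ⊕ -1) ⊗ (-1 ⊕ 7))) = -7

Expand innermost to outermost. Recall ⊕ takes the minimum of its arguments and ⊗ takes their sum. Working out the expression (((-5 ⊕ 8) ⊕ (10 ⊕ 2)) ⊗ ((6 ⊕ -1) ⊗ (-1 ⊕ 7))) gives -7.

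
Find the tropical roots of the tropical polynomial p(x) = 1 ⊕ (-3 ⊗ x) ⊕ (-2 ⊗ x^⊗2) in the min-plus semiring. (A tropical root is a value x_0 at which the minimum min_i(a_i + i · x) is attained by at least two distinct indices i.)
Roots: {-1, 4}

Each tropical root is a break point of the lower envelope of the lines y = a_i + i · x (there are 3 lines, with slopes 0, 1, ..., 2). Only the lines that attain the minimum somewhere contribute to roots; other lines are dominated. Here the surviving (envelope) indices are i = 2, i = 1, i = 0.
Intersections between consecutive envelope lines give the roots: for adjacent envelope indices i < j the intersection is x = (a_i − a_j) / (j − i). Reading off the sorted break points: {-1, 4}.
Verification: at each break x_0, at least two indices attain the minimum of min_i(a_i + i · x_0).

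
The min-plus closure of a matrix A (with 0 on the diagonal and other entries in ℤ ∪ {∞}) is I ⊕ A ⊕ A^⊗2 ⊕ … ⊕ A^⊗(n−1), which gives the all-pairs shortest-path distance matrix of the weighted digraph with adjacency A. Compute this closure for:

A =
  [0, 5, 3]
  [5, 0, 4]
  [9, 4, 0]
Closure =
  [0, 5, 3]
  [5, 0, 4]
  [9, 4, 0]

This is the Floyd-Warshall all-pairs shortest-path computation. For each intermediate vertex k = 0, 1, …, 2, update dist[i][j] ← min(dist[i][j], dist[i][k] + dist[k][j]). The final matrix gives, for each (i, j), the minimum total weight of any directed path from i to j (possibly empty when i = j).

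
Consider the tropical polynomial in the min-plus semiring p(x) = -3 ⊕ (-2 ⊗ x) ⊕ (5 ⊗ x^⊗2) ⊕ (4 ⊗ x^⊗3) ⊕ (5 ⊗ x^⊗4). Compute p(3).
p(3) = -3

A tropical monomial a ⊗ x^⊗i evaluates to a + i · x. Evaluating each term at x = 3:
  Term 0 contributes -3 + 0 · 3 = -3
  Term 1 contributes -2 + 1 · 3 = 1
  Term 2 contributes 5 + 2 · 3 = 11
  Term 3 contributes 4 + 3 · 3 = 13
  Term 4 contributes 5 + 4 · 3 = 17
p(3) = ⊕ of these = min[-3, 1, 11, 13, 17] = -3.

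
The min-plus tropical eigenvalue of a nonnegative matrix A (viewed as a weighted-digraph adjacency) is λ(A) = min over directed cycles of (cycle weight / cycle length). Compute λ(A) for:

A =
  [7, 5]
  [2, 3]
λ(A) = 3

Enumerate directed cycles and compute their means (weight / length). Sample:
  cycle 0 → 0: weight = 7, length = 1, mean = 7/1 ≈ 7.000
  cycle 1 → 1: weight = 3, length = 1, mean = 3/1 ≈ 3.000
  cycle 0 → 1 → 0: weight = 7, length = 2, mean = 7/2 ≈ 3.500
  cycle 1 → 0 → 1: weight = 7, length = 2, mean = 7/2 ≈ 3.500
Minimum mean = 3.000, attained e.g. along the cycle 1 → 1 with weight 3 and length 1. So λ(A) = 3/1 = 3.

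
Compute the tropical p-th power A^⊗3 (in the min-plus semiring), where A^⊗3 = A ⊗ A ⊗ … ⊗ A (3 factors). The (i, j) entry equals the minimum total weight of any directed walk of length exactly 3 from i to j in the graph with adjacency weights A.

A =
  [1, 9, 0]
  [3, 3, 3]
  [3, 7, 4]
A^⊗3 =
  [3, 8, 2]
  [5, 9, 4]
  [5, 10, 4]

Each entry (A^⊗3)_ij equals the minimum over all length-3 walks i = v_0 → v_1 → … → v_3 = j of Σ_t A[v_t][v_{t+1}]. For example, for (i, j) = (0, 2) we minimise over 9 possible intermediate vertex sequences; the minimum is 2, attained along the walk 0 → 0 → 0 → 2.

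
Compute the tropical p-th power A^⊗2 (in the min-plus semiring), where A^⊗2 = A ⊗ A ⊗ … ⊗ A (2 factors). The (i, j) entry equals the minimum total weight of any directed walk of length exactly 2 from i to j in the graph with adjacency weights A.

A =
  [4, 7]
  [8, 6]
A^⊗2 =
  [8, 11]
  [12, 12]

Each entry (A^⊗2)_ij equals the minimum over all length-2 walks i = v_0 → v_1 → … → v_2 = j of Σ_t A[v_t][v_{t+1}]. For example, for (i, j) = (0, 1) we minimise over 2 possible intermediate vertex sequences; the minimum is 11, attained along the walk 0 → 0 → 1.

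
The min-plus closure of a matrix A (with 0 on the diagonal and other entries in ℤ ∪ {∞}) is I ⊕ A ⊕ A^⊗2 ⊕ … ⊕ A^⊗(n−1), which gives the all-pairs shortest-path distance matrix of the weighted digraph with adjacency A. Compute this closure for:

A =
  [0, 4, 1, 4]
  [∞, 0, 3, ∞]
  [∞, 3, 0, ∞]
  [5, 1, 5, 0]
Closure =
  [0, 4, 1, 4]
  [∞, 0, 3, ∞]
  [∞, 3, 0, ∞]
  [5, 1, 4, 0]

This is the Floyd-Warshall all-pairs shortest-path computation. For each intermediate vertex k = 0, 1, …, 3, update dist[i][j] ← min(dist[i][j], dist[i][k] + dist[k][j]). The final matrix gives, for each (i, j), the minimum total weight of any directed path from i to j (possibly empty when i = j).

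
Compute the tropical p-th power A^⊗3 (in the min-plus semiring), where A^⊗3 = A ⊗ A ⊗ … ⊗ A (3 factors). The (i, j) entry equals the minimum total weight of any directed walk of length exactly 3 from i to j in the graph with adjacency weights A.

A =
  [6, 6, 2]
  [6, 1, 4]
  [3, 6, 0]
A^⊗3 =
  [5, 8, 2]
  [7, 3, 4]
  [3, 6, 0]

Each entry (A^⊗3)_ij equals the minimum over all length-3 walks i = v_0 → v_1 → … → v_3 = j of Σ_t A[v_t][v_{t+1}]. For example, for (i, j) = (0, 2) we minimise over 9 possible intermediate vertex sequences; the minimum is 2, attained along the walk 0 → 2 → 2 → 2.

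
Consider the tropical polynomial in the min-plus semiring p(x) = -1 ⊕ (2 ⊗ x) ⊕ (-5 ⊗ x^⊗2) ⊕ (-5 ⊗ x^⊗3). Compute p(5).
p(5) = -1

A tropical monomial a ⊗ x^⊗i evaluates to a + i · x. Evaluating each term at x = 5:
  Term 0 contributes -1 + 0 · 5 = -1
  Term 1 contributes 2 + 1 · 5 = 7
  Term 2 contributes -5 + 2 · 5 = 5
  Term 3 contributes -5 + 3 · 5 = 10
p(5) = ⊕ of these = min[-1, 7, 5, 10] = -1.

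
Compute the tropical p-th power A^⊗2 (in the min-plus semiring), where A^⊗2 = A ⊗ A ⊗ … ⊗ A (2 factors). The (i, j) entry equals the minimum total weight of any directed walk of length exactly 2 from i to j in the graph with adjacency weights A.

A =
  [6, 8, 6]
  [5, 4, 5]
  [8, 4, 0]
A^⊗2 =
  [12, 10, 6]
  [9, 8, 5]
  [8, 4, 0]

Each entry (A^⊗2)_ij equals the minimum over all length-2 walks i = v_0 → v_1 → … → v_2 = j of Σ_t A[v_t][v_{t+1}]. For example, for (i, j) = (0, 2) we minimise over 3 possible intermediate vertex sequences; the minimum is 6, attained along the walk 0 → 2 → 2.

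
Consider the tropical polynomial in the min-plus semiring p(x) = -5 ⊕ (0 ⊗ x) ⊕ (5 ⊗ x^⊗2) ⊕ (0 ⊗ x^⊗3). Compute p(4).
p(4) = -5

A tropical monomial a ⊗ x^⊗i evaluates to a + i · x. Evaluating each term at x = 4:
  Term 0 contributes -5 + 0 · 4 = -5
  Term 1 contributes 0 + 1 · 4 = 4
  Term 2 contributes 5 + 2 · 4 = 13
  Term 3 contributes 0 + 3 · 4 = 12
p(4) = ⊕ of these = min[-5, 4, 13, 12] = -5.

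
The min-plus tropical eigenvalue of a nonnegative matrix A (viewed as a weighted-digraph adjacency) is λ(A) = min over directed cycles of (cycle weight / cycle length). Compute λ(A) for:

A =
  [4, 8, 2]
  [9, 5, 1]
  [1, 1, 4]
λ(A) = 1

Enumerate directed cycles and compute their means (weight / length). Sample:
  cycle 0 → 0: weight = 4, length = 1, mean = 4/1 ≈ 4.000
  cycle 1 → 1: weight = 5, length = 1, mean = 5/1 ≈ 5.000
  cycle 2 → 2: weight = 4, length = 1, mean = 4/1 ≈ 4.000
  cycle 0 → 1 → 0: weight = 17, length = 2, mean = 17/2 ≈ 8.500
  cycle 0 → 2 → 0: weight = 3, length = 2, mean = 3/2 ≈ 1.500
  cycle 1 → 0 → 1: weight = 17, length = 2, mean = 17/2 ≈ 8.500
Minimum mean = 1.000, attained e.g. along the cycle 1 → 2 → 1 with weight 2 and length 2. So λ(A) = 2/2 = 1.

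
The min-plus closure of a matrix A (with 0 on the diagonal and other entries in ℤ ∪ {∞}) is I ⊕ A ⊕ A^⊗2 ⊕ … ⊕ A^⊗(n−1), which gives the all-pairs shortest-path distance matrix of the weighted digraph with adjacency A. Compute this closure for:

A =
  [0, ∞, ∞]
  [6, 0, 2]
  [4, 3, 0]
Closure =
  [0, ∞, ∞]
  [6, 0, 2]
  [4, 3, 0]

This is the Floyd-Warshall all-pairs shortest-path computation. For each intermediate vertex k = 0, 1, …, 2, update dist[i][j] ← min(dist[i][j], dist[i][k] + dist[k][j]). The final matrix gives, for each (i, j), the minimum total weight of any directed path from i to j (possibly empty when i = j).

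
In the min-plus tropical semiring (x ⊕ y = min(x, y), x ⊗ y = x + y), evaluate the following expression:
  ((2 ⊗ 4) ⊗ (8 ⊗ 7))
((2 ⊗ 4) ⊗ (8 ⊗ 7)) = 21

Expand innermost to outermost. Recall ⊕ takes the minimum of its arguments and ⊗ takes their sum. Working out the expression ((2 ⊗ 4) ⊗ (8 ⊗ 7)) gives 21.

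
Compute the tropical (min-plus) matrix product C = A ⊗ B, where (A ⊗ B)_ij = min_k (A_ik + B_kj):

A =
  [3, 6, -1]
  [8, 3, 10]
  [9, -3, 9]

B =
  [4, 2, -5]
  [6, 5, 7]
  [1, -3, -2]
A ⊗ B =
  [0, -4, -3]
  [9, 7, 3]
  [3, 2, 4]

Apply the min-plus product entry-by-entry:
  C[0][0] = min over k of (A[0][0] + B[0][0] = 3 + 4 = 7, A[0][1] + B[1][0] = 6 + 6 = 12, A[0][2] + B[2][0] = -1 + 1 = 0) = 0 (attained at k = 2)
  C[0][1] = min over k of (A[0][0] + B[0][1] = 3 + 2 = 5, A[0][1] + B[1][1] = 6 + 5 = 11, A[0][2] + B[2][1] = -1 + -3 = -4) = -4 (attained at k = 2)
  C[0][2] = min over k of (A[0][0] + B[0][2] = 3 + -5 = -2, A[0][1] + B[1][2] = 6 + 7 = 13, A[0][2] + B[2][2] = -1 + -2 = -3) = -3 (attained at k = 2)
  C[1][0] = min over k of (A[1][0] + B[0][0] = 8 + 4 = 12, A[1][1] + B[1][0] = 3 + 6 = 9, A[1][2] + B[2][0] = 10 + 1 = 11) = 9 (attained at k = 1)
  C[1][1] = min over k of (A[1][0] + B[0][1] = 8 + 2 = 10, A[1][1] + B[1][1] = 3 + 5 = 8, A[1][2] + B[2][1] = 10 + -3 = 7) = 7 (attained at k = 2)
  C[1][2] = min over k of (A[1][0] + B[0][2] = 8 + -5 = 3, A[1][1] + B[1][2] = 3 + 7 = 10, A[1][2] + B[2][2] = 10 + -2 = 8) = 3 (attained at k = 0)
  C[2][0] = min over k of (A[2][0] + B[0][0] = 9 + 4 = 13, A[2][1] + B[1][0] = -3 + 6 = 3, A[2][2] + B[2][0] = 9 + 1 = 10) = 3 (attained at k = 1)
  C[2][1] = min over k of (A[2][0] + B[0][1] = 9 + 2 = 11, A[2][1] + B[1][1] = -3 + 5 = 2, A[2][2] + B[2][1] = 9 + -3 = 6) = 2 (attained at k = 1)
  C[2][2] = min over k of (A[2][0] + B[0][2] = 9 + -5 = 4, A[2][1] + B[1][2] = -3 + 7 = 4, A[2][2] + B[2][2] = 9 + -2 = 7) = 4 (attained at k = 0)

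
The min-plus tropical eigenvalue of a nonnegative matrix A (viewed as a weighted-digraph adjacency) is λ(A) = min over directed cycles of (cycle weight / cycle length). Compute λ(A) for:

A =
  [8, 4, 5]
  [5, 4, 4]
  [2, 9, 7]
λ(A) = 10/3

Enumerate directed cycles and compute their means (weight / length). Sample:
  cycle 0 → 0: weight = 8, length = 1, mean = 8/1 ≈ 8.000
  cycle 1 → 1: weight = 4, length = 1, mean = 4/1 ≈ 4.000
  cycle 2 → 2: weight = 7, length = 1, mean = 7/1 ≈ 7.000
  cycle 0 → 1 → 0: weight = 9, length = 2, mean = 9/2 ≈ 4.500
  cycle 0 → 2 → 0: weight = 7, length = 2, mean = 7/2 ≈ 3.500
  cycle 1 → 0 → 1: weight = 9, length = 2, mean = 9/2 ≈ 4.500
Minimum mean = 3.333, attained e.g. along the cycle 0 → 1 → 2 → 0 with weight 10 and length 3. So λ(A) = 10/3 = 10/3.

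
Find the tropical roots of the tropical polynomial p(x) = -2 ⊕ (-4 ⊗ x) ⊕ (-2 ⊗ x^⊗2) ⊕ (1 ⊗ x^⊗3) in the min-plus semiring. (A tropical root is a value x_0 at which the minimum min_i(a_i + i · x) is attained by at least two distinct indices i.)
Roots: {-3, -2, 2}

Each tropical root is a break point of the lower envelope of the lines y = a_i + i · x (there are 4 lines, with slopes 0, 1, ..., 3). Only the lines that attain the minimum somewhere contribute to roots; other lines are dominated. Here the surviving (envelope) indices are i = 3, i = 2, i = 1, i = 0.
Intersections between consecutive envelope lines give the roots: for adjacent envelope indices i < j the intersection is x = (a_i − a_j) / (j − i). Reading off the sorted break points: {-3, -2, 2}.
Verification: at each break x_0, at least two indices attain the minimum of min_i(a_i + i · x_0).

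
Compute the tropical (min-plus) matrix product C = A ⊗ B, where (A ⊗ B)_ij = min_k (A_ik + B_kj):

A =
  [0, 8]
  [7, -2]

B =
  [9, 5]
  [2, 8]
A ⊗ B =
  [9, 5]
  [0, 6]

Apply the min-plus product entry-by-entry:
  C[0][0] = min over k of (A[0][0] + B[0][0] = 0 + 9 = 9, A[0][1] + B[1][0] = 8 + 2 = 10) = 9 (attained at k = 0)
  C[0][1] = min over k of (A[0][0] + B[0][1] = 0 + 5 = 5, A[0][1] + B[1][1] = 8 + 8 = 16) = 5 (attained at k = 0)
  C[1][0] = min over k of (A[1][0] + B[0][0] = 7 + 9 = 16, A[1][1] + B[1][0] = -2 + 2 = 0) = 0 (attained at k = 1)
  C[1][1] = min over k of (A[1][0] + B[0][1] = 7 + 5 = 12, A[1][1] + B[1][1] = -2 + 8 = 6) = 6 (attained at k = 1)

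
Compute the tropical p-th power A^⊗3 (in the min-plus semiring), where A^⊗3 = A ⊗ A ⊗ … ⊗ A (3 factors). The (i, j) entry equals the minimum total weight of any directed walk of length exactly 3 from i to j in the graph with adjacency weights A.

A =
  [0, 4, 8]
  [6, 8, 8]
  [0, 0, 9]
A^⊗3 =
  [0, 4, 8]
  [6, 10, 14]
  [0, 4, 8]

Each entry (A^⊗3)_ij equals the minimum over all length-3 walks i = v_0 → v_1 → … → v_3 = j of Σ_t A[v_t][v_{t+1}]. For example, for (i, j) = (0, 2) we minimise over 9 possible intermediate vertex sequences; the minimum is 8, attained along the walk 0 → 0 → 0 → 2.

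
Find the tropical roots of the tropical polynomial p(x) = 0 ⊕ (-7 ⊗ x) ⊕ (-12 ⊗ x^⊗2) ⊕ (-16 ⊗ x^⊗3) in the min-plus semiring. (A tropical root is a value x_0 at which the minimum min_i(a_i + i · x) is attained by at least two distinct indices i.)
Roots: {4, 5, 7}

Each tropical root is a break point of the lower envelope of the lines y = a_i + i · x (there are 4 lines, with slopes 0, 1, ..., 3). Only the lines that attain the minimum somewhere contribute to roots; other lines are dominated. Here the surviving (envelope) indices are i = 3, i = 2, i = 1, i = 0.
Intersections between consecutive envelope lines give the roots: for adjacent envelope indices i < j the intersection is x = (a_i − a_j) / (j − i). Reading off the sorted break points: {4, 5, 7}.
Verification: at each break x_0, at least two indices attain the minimum of min_i(a_i + i · x_0).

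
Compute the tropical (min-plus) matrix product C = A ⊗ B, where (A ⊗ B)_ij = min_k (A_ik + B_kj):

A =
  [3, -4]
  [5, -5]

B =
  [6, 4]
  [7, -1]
A ⊗ B =
  [3, -5]
  [2, -6]

Apply the min-plus product entry-by-entry:
  C[0][0] = min over k of (A[0][0] + B[0][0] = 3 + 6 = 9, A[0][1] + B[1][0] = -4 + 7 = 3) = 3 (attained at k = 1)
  C[0][1] = min over k of (A[0][0] + B[0][1] = 3 + 4 = 7, A[0][1] + B[1][1] = -4 + -1 = -5) = -5 (attained at k = 1)
  C[1][0] = min over k of (A[1][0] + B[0][0] = 5 + 6 = 11, A[1][1] + B[1][0] = -5 + 7 = 2) = 2 (attained at k = 1)
  C[1][1] = min over k of (A[1][0] + B[0][1] = 5 + 4 = 9, A[1][1] + B[1][1] = -5 + -1 = -6) = -6 (attained at k = 1)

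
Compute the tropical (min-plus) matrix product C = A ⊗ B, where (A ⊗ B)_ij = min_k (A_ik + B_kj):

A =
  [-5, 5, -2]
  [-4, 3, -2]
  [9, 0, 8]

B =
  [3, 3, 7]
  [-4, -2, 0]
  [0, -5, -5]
A ⊗ B =
  [-2, -7, -7]
  [-2, -7, -7]
  [-4, -2, 0]

Apply the min-plus product entry-by-entry:
  C[0][0] = min over k of (A[0][0] + B[0][0] = -5 + 3 = -2, A[0][1] + B[1][0] = 5 + -4 = 1, A[0][2] + B[2][0] = -2 + 0 = -2) = -2 (attained at k = 0)
  C[0][1] = min over k of (A[0][0] + B[0][1] = -5 + 3 = -2, A[0][1] + B[1][1] = 5 + -2 = 3, A[0][2] + B[2][1] = -2 + -5 = -7) = -7 (attained at k = 2)
  C[0][2] = min over k of (A[0][0] + B[0][2] = -5 + 7 = 2, A[0][1] + B[1][2] = 5 + 0 = 5, A[0][2] + B[2][2] = -2 + -5 = -7) = -7 (attained at k = 2)
  C[1][0] = min over k of (A[1][0] + B[0][0] = -4 + 3 = -1, A[1][1] + B[1][0] = 3 + -4 = -1, A[1][2] + B[2][0] = -2 + 0 = -2) = -2 (attained at k = 2)
  C[1][1] = min over k of (A[1][0] + B[0][1] = -4 + 3 = -1, A[1][1] + B[1][1] = 3 + -2 = 1, A[1][2] + B[2][1] = -2 + -5 = -7) = -7 (attained at k = 2)
  C[1][2] = min over k of (A[1][0] + B[0][2] = -4 + 7 = 3, A[1][1] + B[1][2] = 3 + 0 = 3, A[1][2] + B[2][2] = -2 + -5 = -7) = -7 (attained at k = 2)
  C[2][0] = min over k of (A[2][0] + B[0][0] = 9 + 3 = 12, A[2][1] + B[1][0] = 0 + -4 = -4, A[2][2] + B[2][0] = 8 + 0 = 8) = -4 (attained at k = 1)
  C[2][1] = min over k of (A[2][0] + B[0][1] = 9 + 3 = 12, A[2][1] + B[1][1] = 0 + -2 = -2, A[2][2] + B[2][1] = 8 + -5 = 3) = -2 (attained at k = 1)
  C[2][2] = min over k of (A[2][0] + B[0][2] = 9 + 7 = 16, A[2][1] + B[1][2] = 0 + 0 = 0, A[2][2] + B[2][2] = 8 + -5 = 3) = 0 (attained at k = 1)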